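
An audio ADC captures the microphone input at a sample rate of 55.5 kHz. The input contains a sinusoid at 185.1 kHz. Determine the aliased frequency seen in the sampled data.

18.6 kHz

185.1 kHz mod fs = 18.6 kHz.
18.6 kHz ≤ fs/2 = 27.75 kHz, appears at 18.6 kHz.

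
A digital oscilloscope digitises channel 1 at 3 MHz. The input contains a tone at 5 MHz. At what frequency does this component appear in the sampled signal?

5 MHz mod fs = 2 MHz.
2 MHz > fs/2 = 1.5 MHz, folds to fs − 2 MHz = 1 MHz.

1 MHz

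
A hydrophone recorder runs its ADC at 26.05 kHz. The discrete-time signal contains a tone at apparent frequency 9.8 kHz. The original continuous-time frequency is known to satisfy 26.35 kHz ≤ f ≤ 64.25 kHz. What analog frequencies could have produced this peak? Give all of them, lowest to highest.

Frequencies that alias to 9.8 kHz are k·fs ± 9.8 kHz for integer k ≥ 0.
k=0: 9.8 kHz.
k=1: 16.25 kHz, 35.85 kHz.
k=2: 42.3 kHz, 61.9 kHz.
k=3: 68.35 kHz, 87.95 kHz.
Within [26.35 kHz, 64.25 kHz]: 35.85 kHz, 42.3 kHz, 61.9 kHz.

35.85 kHz, 42.3 kHz, 61.9 kHz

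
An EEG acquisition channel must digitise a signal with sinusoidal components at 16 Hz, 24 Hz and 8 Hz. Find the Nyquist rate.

48 Hz

Highest-frequency component: 24 Hz.
Nyquist rate = 2 × 24 Hz = 48 Hz.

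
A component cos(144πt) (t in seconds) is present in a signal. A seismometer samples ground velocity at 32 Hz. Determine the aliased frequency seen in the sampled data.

ω = 144π rad/s → f = ω/(2π) = 72 Hz.
72 Hz mod fs = 8 Hz.
8 Hz ≤ fs/2 = 16 Hz, appears at 8 Hz.

8 Hz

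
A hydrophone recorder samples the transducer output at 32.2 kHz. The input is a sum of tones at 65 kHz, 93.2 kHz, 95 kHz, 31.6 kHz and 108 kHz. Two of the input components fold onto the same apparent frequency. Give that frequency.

0.6 kHz

fs/2 = 16.1 kHz.
65 kHz mod fs = 0.6 kHz.
0.6 kHz ≤ fs/2 = 16.1 kHz, appears at 0.6 kHz.
93.2 kHz mod fs = 28.8 kHz.
28.8 kHz > fs/2 = 16.1 kHz, folds to fs − 28.8 kHz = 3.4 kHz.
95 kHz mod fs = 30.6 kHz.
30.6 kHz > fs/2 = 16.1 kHz, folds to fs − 30.6 kHz = 1.6 kHz.
31.6 kHz > fs/2 = 16.1 kHz, folds to fs − 31.6 kHz = 0.6 kHz.
108 kHz mod fs = 11.4 kHz.
11.4 kHz ≤ fs/2 = 16.1 kHz, appears at 11.4 kHz.
31.6 kHz and 65 kHz both map to 0.6 kHz.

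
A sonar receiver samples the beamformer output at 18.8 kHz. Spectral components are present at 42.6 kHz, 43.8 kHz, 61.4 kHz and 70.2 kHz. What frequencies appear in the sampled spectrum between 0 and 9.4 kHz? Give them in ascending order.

5 kHz, 6.2 kHz

fs/2 = 9.4 kHz.
42.6 kHz mod fs = 5 kHz.
5 kHz ≤ fs/2 = 9.4 kHz, appears at 5 kHz.
43.8 kHz mod fs = 6.2 kHz.
6.2 kHz ≤ fs/2 = 9.4 kHz, appears at 6.2 kHz.
61.4 kHz mod fs = 5 kHz.
5 kHz ≤ fs/2 = 9.4 kHz, appears at 5 kHz.
70.2 kHz mod fs = 13.8 kHz.
13.8 kHz > fs/2 = 9.4 kHz, folds to fs − 13.8 kHz = 5 kHz.
Distinct values: {5 kHz, 6.2 kHz}.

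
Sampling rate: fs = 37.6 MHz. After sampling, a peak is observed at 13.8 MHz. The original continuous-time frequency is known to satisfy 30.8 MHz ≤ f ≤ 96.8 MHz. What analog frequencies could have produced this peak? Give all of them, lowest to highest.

51.4 MHz, 61.4 MHz, 89 MHz

Frequencies that alias to 13.8 MHz are k·fs ± 13.8 MHz for integer k ≥ 0.
k=0: 13.8 MHz.
k=1: 23.8 MHz, 51.4 MHz.
k=2: 61.4 MHz, 89 MHz.
k=3: 99 MHz, 126.6 MHz.
Within [30.8 MHz, 96.8 MHz]: 51.4 MHz, 61.4 MHz, 89 MHz.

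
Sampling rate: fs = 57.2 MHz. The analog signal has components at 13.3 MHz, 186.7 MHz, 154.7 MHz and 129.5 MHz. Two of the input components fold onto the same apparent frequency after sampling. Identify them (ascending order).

129.5 MHz, 186.7 MHz

fs/2 = 28.6 MHz.
13.3 MHz ≤ fs/2 = 28.6 MHz, passes unchanged.
186.7 MHz mod fs = 15.1 MHz.
15.1 MHz ≤ fs/2 = 28.6 MHz, appears at 15.1 MHz.
154.7 MHz mod fs = 40.3 MHz.
40.3 MHz > fs/2 = 28.6 MHz, folds to fs − 40.3 MHz = 16.9 MHz.
129.5 MHz mod fs = 15.1 MHz.
15.1 MHz ≤ fs/2 = 28.6 MHz, appears at 15.1 MHz.
129.5 MHz and 186.7 MHz both map to 15.1 MHz.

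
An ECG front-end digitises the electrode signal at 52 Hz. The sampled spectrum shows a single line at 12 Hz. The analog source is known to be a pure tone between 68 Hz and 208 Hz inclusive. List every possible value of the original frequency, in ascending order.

92 Hz, 116 Hz, 144 Hz, 168 Hz, 196 Hz

Frequencies that alias to 12 Hz are k·fs ± 12 Hz for integer k ≥ 0.
k=0: 12 Hz.
k=1: 40 Hz, 64 Hz.
k=2: 92 Hz, 116 Hz.
k=3: 144 Hz, 168 Hz.
k=4: 196 Hz, 220 Hz.
k=5: 248 Hz, 272 Hz.
Within [68 Hz, 208 Hz]: 92 Hz, 116 Hz, 144 Hz, 168 Hz, 196 Hz.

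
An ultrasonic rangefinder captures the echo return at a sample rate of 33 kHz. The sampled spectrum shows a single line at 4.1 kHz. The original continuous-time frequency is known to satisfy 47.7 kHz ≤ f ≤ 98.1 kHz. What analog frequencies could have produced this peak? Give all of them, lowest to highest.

Frequencies that alias to 4.1 kHz are k·fs ± 4.1 kHz for integer k ≥ 0.
k=0: 4.1 kHz.
k=1: 28.9 kHz, 37.1 kHz.
k=2: 61.9 kHz, 70.1 kHz.
k=3: 94.9 kHz, 103.1 kHz.
k=4: 127.9 kHz, 136.1 kHz.
Within [47.7 kHz, 98.1 kHz]: 61.9 kHz, 70.1 kHz, 94.9 kHz.

61.9 kHz, 70.1 kHz, 94.9 kHz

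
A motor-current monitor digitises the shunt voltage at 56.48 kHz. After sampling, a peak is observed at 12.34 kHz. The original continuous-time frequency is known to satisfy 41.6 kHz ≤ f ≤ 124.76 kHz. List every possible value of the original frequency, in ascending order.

Frequencies that alias to 12.34 kHz are k·fs ± 12.34 kHz for integer k ≥ 0.
k=0: 12.34 kHz.
k=1: 44.14 kHz, 68.82 kHz.
k=2: 100.62 kHz, 125.3 kHz.
k=3: 157.1 kHz, 181.78 kHz.
Within [41.6 kHz, 124.76 kHz]: 44.14 kHz, 68.82 kHz, 100.62 kHz.

44.14 kHz, 68.82 kHz, 100.62 kHz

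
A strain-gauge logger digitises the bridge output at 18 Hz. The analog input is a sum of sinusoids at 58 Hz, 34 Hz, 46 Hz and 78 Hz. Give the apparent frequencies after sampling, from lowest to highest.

fs/2 = 9 Hz.
58 Hz mod fs = 4 Hz.
4 Hz ≤ fs/2 = 9 Hz, appears at 4 Hz.
34 Hz mod fs = 16 Hz.
16 Hz > fs/2 = 9 Hz, folds to fs − 16 Hz = 2 Hz.
46 Hz mod fs = 10 Hz.
10 Hz > fs/2 = 9 Hz, folds to fs − 10 Hz = 8 Hz.
78 Hz mod fs = 6 Hz.
6 Hz ≤ fs/2 = 9 Hz, appears at 6 Hz.
Distinct values: {2 Hz, 4 Hz, 6 Hz, 8 Hz}.

2 Hz, 4 Hz, 6 Hz, 8 Hz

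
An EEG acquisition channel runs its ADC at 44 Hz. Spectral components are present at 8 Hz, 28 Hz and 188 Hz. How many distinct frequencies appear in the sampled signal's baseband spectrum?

3

fs/2 = 22 Hz.
8 Hz ≤ fs/2 = 22 Hz, passes unchanged.
28 Hz > fs/2 = 22 Hz, folds to fs − 28 Hz = 16 Hz.
188 Hz mod fs = 12 Hz.
12 Hz ≤ fs/2 = 22 Hz, appears at 12 Hz.
Distinct values: {8 Hz, 12 Hz, 16 Hz} → 3.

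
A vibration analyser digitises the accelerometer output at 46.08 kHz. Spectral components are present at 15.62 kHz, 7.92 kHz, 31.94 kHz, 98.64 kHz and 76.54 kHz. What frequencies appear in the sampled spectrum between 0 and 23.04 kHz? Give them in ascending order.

6.48 kHz, 7.92 kHz, 14.14 kHz, 15.62 kHz

fs/2 = 23.04 kHz.
15.62 kHz ≤ fs/2 = 23.04 kHz, passes unchanged.
7.92 kHz ≤ fs/2 = 23.04 kHz, passes unchanged.
31.94 kHz > fs/2 = 23.04 kHz, folds to fs − 31.94 kHz = 14.14 kHz.
98.64 kHz mod fs = 6.48 kHz.
6.48 kHz ≤ fs/2 = 23.04 kHz, appears at 6.48 kHz.
76.54 kHz mod fs = 30.46 kHz.
30.46 kHz > fs/2 = 23.04 kHz, folds to fs − 30.46 kHz = 15.62 kHz.
Distinct values: {6.48 kHz, 7.92 kHz, 14.14 kHz, 15.62 kHz}.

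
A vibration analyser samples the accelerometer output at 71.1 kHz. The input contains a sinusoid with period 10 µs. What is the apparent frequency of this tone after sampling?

T = 10 µs → f = 1/T = 100 kHz.
100 kHz mod fs = 28.9 kHz.
28.9 kHz ≤ fs/2 = 35.55 kHz, appears at 28.9 kHz.

28.9 kHz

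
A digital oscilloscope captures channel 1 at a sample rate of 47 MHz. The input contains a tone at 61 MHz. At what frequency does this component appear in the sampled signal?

14 MHz

61 MHz mod fs = 14 MHz.
14 MHz ≤ fs/2 = 23.5 MHz, appears at 14 MHz.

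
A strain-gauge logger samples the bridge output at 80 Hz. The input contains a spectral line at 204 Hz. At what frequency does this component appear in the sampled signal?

36 Hz

204 Hz mod fs = 44 Hz.
44 Hz > fs/2 = 40 Hz, folds to fs − 44 Hz = 36 Hz.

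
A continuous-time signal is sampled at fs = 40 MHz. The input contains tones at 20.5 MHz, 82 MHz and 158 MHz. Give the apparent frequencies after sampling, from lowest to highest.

2 MHz, 19.5 MHz

fs/2 = 20 MHz.
20.5 MHz > fs/2 = 20 MHz, folds to fs − 20.5 MHz = 19.5 MHz.
82 MHz mod fs = 2 MHz.
2 MHz ≤ fs/2 = 20 MHz, appears at 2 MHz.
158 MHz mod fs = 38 MHz.
38 MHz > fs/2 = 20 MHz, folds to fs − 38 MHz = 2 MHz.
Distinct values: {2 MHz, 19.5 MHz}.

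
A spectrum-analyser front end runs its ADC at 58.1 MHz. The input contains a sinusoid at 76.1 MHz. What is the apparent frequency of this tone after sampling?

76.1 MHz mod fs = 18 MHz.
18 MHz ≤ fs/2 = 29.05 MHz, appears at 18 MHz.

18 MHz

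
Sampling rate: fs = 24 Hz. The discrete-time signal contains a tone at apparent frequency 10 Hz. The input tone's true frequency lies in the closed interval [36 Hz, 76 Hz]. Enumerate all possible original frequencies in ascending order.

Frequencies that alias to 10 Hz are k·fs ± 10 Hz for integer k ≥ 0.
k=0: 10 Hz.
k=1: 14 Hz, 34 Hz.
k=2: 38 Hz, 58 Hz.
k=3: 62 Hz, 82 Hz.
k=4: 86 Hz, 106 Hz.
Within [36 Hz, 76 Hz]: 38 Hz, 58 Hz, 62 Hz.

38 Hz, 58 Hz, 62 Hz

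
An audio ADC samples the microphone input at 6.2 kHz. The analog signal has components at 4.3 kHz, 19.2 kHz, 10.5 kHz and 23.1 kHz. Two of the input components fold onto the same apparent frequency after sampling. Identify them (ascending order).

fs/2 = 3.1 kHz.
4.3 kHz > fs/2 = 3.1 kHz, folds to fs − 4.3 kHz = 1.9 kHz.
19.2 kHz mod fs = 0.6 kHz.
0.6 kHz ≤ fs/2 = 3.1 kHz, appears at 0.6 kHz.
10.5 kHz mod fs = 4.3 kHz.
4.3 kHz > fs/2 = 3.1 kHz, folds to fs − 4.3 kHz = 1.9 kHz.
23.1 kHz mod fs = 4.5 kHz.
4.5 kHz > fs/2 = 3.1 kHz, folds to fs − 4.5 kHz = 1.7 kHz.
4.3 kHz and 10.5 kHz both map to 1.9 kHz.

4.3 kHz, 10.5 kHz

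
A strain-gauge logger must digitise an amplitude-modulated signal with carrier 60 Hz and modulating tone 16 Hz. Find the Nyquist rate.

AM sidebands sit at fc ± fm = 44 Hz and 76 Hz.
Highest-frequency component: 76 Hz.
Nyquist rate = 2 × 76 Hz = 152 Hz.

152 Hz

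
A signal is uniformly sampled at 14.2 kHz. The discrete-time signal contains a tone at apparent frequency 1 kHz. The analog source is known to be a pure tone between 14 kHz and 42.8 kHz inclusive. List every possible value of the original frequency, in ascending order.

Frequencies that alias to 1 kHz are k·fs ± 1 kHz for integer k ≥ 0.
k=0: 1 kHz.
k=1: 13.2 kHz, 15.2 kHz.
k=2: 27.4 kHz, 29.4 kHz.
k=3: 41.6 kHz, 43.6 kHz.
k=4: 55.8 kHz, 57.8 kHz.
Within [14 kHz, 42.8 kHz]: 15.2 kHz, 27.4 kHz, 29.4 kHz, 41.6 kHz.

15.2 kHz, 27.4 kHz, 29.4 kHz, 41.6 kHz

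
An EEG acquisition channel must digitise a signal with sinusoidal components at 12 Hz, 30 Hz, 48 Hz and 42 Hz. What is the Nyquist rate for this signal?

96 Hz

Highest-frequency component: 48 Hz.
Nyquist rate = 2 × 48 Hz = 96 Hz.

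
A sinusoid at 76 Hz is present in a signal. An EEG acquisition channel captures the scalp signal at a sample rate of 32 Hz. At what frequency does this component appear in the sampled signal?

76 Hz mod fs = 12 Hz.
12 Hz ≤ fs/2 = 16 Hz, appears at 12 Hz.

12 Hz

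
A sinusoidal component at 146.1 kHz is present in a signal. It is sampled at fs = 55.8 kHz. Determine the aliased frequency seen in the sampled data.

146.1 kHz mod fs = 34.5 kHz.
34.5 kHz > fs/2 = 27.9 kHz, folds to fs − 34.5 kHz = 21.3 kHz.

21.3 kHz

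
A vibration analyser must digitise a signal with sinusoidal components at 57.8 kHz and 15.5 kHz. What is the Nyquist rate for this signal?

Highest-frequency component: 57.8 kHz.
Nyquist rate = 2 × 57.8 kHz = 115.6 kHz.

115.6 kHz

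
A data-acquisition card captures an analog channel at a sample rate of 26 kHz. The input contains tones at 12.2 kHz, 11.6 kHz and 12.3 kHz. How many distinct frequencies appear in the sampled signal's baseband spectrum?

3

fs/2 = 13 kHz.
12.2 kHz ≤ fs/2 = 13 kHz, passes unchanged.
11.6 kHz ≤ fs/2 = 13 kHz, passes unchanged.
12.3 kHz ≤ fs/2 = 13 kHz, passes unchanged.
Distinct values: {11.6 kHz, 12.2 kHz, 12.3 kHz} → 3.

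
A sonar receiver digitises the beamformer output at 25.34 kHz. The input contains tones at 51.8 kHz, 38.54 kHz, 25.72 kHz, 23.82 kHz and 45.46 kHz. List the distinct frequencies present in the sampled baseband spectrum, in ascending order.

0.38 kHz, 1.12 kHz, 1.52 kHz, 5.22 kHz, 12.14 kHz

fs/2 = 12.67 kHz.
51.8 kHz mod fs = 1.12 kHz.
1.12 kHz ≤ fs/2 = 12.67 kHz, appears at 1.12 kHz.
38.54 kHz mod fs = 13.2 kHz.
13.2 kHz > fs/2 = 12.67 kHz, folds to fs − 13.2 kHz = 12.14 kHz.
25.72 kHz mod fs = 0.38 kHz.
0.38 kHz ≤ fs/2 = 12.67 kHz, appears at 0.38 kHz.
23.82 kHz > fs/2 = 12.67 kHz, folds to fs − 23.82 kHz = 1.52 kHz.
45.46 kHz mod fs = 20.12 kHz.
20.12 kHz > fs/2 = 12.67 kHz, folds to fs − 20.12 kHz = 5.22 kHz.
Distinct values: {0.38 kHz, 1.12 kHz, 1.52 kHz, 5.22 kHz, 12.14 kHz}.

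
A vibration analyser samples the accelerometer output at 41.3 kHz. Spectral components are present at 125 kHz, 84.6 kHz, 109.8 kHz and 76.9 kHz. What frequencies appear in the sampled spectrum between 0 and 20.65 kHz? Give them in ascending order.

fs/2 = 20.65 kHz.
125 kHz mod fs = 1.1 kHz.
1.1 kHz ≤ fs/2 = 20.65 kHz, appears at 1.1 kHz.
84.6 kHz mod fs = 2 kHz.
2 kHz ≤ fs/2 = 20.65 kHz, appears at 2 kHz.
109.8 kHz mod fs = 27.2 kHz.
27.2 kHz > fs/2 = 20.65 kHz, folds to fs − 27.2 kHz = 14.1 kHz.
76.9 kHz mod fs = 35.6 kHz.
35.6 kHz > fs/2 = 20.65 kHz, folds to fs − 35.6 kHz = 5.7 kHz.
Distinct values: {1.1 kHz, 2 kHz, 5.7 kHz, 14.1 kHz}.

1.1 kHz, 2 kHz, 5.7 kHz, 14.1 kHz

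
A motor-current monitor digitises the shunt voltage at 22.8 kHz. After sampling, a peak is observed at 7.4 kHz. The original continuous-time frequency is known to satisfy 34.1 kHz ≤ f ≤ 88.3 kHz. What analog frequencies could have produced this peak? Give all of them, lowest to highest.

38.2 kHz, 53 kHz, 61 kHz, 75.8 kHz, 83.8 kHz

Frequencies that alias to 7.4 kHz are k·fs ± 7.4 kHz for integer k ≥ 0.
k=0: 7.4 kHz.
k=1: 15.4 kHz, 30.2 kHz.
k=2: 38.2 kHz, 53 kHz.
k=3: 61 kHz, 75.8 kHz.
k=4: 83.8 kHz, 98.6 kHz.
k=5: 106.6 kHz, 121.4 kHz.
Within [34.1 kHz, 88.3 kHz]: 38.2 kHz, 53 kHz, 61 kHz, 75.8 kHz, 83.8 kHz.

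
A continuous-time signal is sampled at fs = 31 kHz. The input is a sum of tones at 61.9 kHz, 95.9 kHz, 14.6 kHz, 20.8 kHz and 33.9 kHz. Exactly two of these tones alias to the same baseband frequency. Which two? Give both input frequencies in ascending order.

33.9 kHz, 95.9 kHz

fs/2 = 15.5 kHz.
61.9 kHz mod fs = 30.9 kHz.
30.9 kHz > fs/2 = 15.5 kHz, folds to fs − 30.9 kHz = 0.1 kHz.
95.9 kHz mod fs = 2.9 kHz.
2.9 kHz ≤ fs/2 = 15.5 kHz, appears at 2.9 kHz.
14.6 kHz ≤ fs/2 = 15.5 kHz, passes unchanged.
20.8 kHz > fs/2 = 15.5 kHz, folds to fs − 20.8 kHz = 10.2 kHz.
33.9 kHz mod fs = 2.9 kHz.
2.9 kHz ≤ fs/2 = 15.5 kHz, appears at 2.9 kHz.
33.9 kHz and 95.9 kHz both map to 2.9 kHz.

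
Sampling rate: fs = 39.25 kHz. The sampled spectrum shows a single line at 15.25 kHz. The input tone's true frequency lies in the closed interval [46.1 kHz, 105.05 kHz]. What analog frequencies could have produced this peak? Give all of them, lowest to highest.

Frequencies that alias to 15.25 kHz are k·fs ± 15.25 kHz for integer k ≥ 0.
k=0: 15.25 kHz.
k=1: 24 kHz, 54.5 kHz.
k=2: 63.25 kHz, 93.75 kHz.
k=3: 102.5 kHz, 133 kHz.
k=4: 141.75 kHz, 172.25 kHz.
Within [46.1 kHz, 105.05 kHz]: 54.5 kHz, 63.25 kHz, 93.75 kHz, 102.5 kHz.

54.5 kHz, 63.25 kHz, 93.75 kHz, 102.5 kHz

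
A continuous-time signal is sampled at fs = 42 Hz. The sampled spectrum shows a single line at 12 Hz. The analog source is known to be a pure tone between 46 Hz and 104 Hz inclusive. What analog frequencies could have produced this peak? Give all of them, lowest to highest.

Frequencies that alias to 12 Hz are k·fs ± 12 Hz for integer k ≥ 0.
k=0: 12 Hz.
k=1: 30 Hz, 54 Hz.
k=2: 72 Hz, 96 Hz.
k=3: 114 Hz, 138 Hz.
Within [46 Hz, 104 Hz]: 54 Hz, 72 Hz, 96 Hz.

54 Hz, 72 Hz, 96 Hz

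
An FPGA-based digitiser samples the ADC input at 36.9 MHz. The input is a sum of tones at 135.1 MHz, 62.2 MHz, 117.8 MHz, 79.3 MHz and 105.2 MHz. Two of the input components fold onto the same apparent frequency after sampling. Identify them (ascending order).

fs/2 = 18.45 MHz.
135.1 MHz mod fs = 24.4 MHz.
24.4 MHz > fs/2 = 18.45 MHz, folds to fs − 24.4 MHz = 12.5 MHz.
62.2 MHz mod fs = 25.3 MHz.
25.3 MHz > fs/2 = 18.45 MHz, folds to fs − 25.3 MHz = 11.6 MHz.
117.8 MHz mod fs = 7.1 MHz.
7.1 MHz ≤ fs/2 = 18.45 MHz, appears at 7.1 MHz.
79.3 MHz mod fs = 5.5 MHz.
5.5 MHz ≤ fs/2 = 18.45 MHz, appears at 5.5 MHz.
105.2 MHz mod fs = 31.4 MHz.
31.4 MHz > fs/2 = 18.45 MHz, folds to fs − 31.4 MHz = 5.5 MHz.
79.3 MHz and 105.2 MHz both map to 5.5 MHz.

79.3 MHz, 105.2 MHz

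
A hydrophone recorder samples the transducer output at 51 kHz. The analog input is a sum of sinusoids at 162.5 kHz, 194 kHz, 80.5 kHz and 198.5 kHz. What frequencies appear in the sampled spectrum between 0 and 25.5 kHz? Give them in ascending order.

5.5 kHz, 9.5 kHz, 10 kHz, 21.5 kHz

fs/2 = 25.5 kHz.
162.5 kHz mod fs = 9.5 kHz.
9.5 kHz ≤ fs/2 = 25.5 kHz, appears at 9.5 kHz.
194 kHz mod fs = 41 kHz.
41 kHz > fs/2 = 25.5 kHz, folds to fs − 41 kHz = 10 kHz.
80.5 kHz mod fs = 29.5 kHz.
29.5 kHz > fs/2 = 25.5 kHz, folds to fs − 29.5 kHz = 21.5 kHz.
198.5 kHz mod fs = 45.5 kHz.
45.5 kHz > fs/2 = 25.5 kHz, folds to fs − 45.5 kHz = 5.5 kHz.
Distinct values: {5.5 kHz, 9.5 kHz, 10 kHz, 21.5 kHz}.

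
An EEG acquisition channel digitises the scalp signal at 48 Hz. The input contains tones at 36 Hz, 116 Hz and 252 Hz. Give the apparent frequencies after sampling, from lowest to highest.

12 Hz, 20 Hz

fs/2 = 24 Hz.
36 Hz > fs/2 = 24 Hz, folds to fs − 36 Hz = 12 Hz.
116 Hz mod fs = 20 Hz.
20 Hz ≤ fs/2 = 24 Hz, appears at 20 Hz.
252 Hz mod fs = 12 Hz.
12 Hz ≤ fs/2 = 24 Hz, appears at 12 Hz.
Distinct values: {12 Hz, 20 Hz}.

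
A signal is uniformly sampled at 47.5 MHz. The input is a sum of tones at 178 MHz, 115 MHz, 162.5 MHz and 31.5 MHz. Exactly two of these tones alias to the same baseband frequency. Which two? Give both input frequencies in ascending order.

115 MHz, 162.5 MHz

fs/2 = 23.75 MHz.
178 MHz mod fs = 35.5 MHz.
35.5 MHz > fs/2 = 23.75 MHz, folds to fs − 35.5 MHz = 12 MHz.
115 MHz mod fs = 20 MHz.
20 MHz ≤ fs/2 = 23.75 MHz, appears at 20 MHz.
162.5 MHz mod fs = 20 MHz.
20 MHz ≤ fs/2 = 23.75 MHz, appears at 20 MHz.
31.5 MHz > fs/2 = 23.75 MHz, folds to fs − 31.5 MHz = 16 MHz.
115 MHz and 162.5 MHz both map to 20 MHz.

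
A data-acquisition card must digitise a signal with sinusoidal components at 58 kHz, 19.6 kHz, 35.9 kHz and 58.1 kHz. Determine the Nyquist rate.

Highest-frequency component: 58.1 kHz.
Nyquist rate = 2 × 58.1 kHz = 116.2 kHz.

116.2 kHz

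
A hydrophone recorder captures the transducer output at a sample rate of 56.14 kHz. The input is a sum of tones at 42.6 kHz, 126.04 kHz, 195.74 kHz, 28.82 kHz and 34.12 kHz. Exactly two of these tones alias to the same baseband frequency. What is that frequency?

fs/2 = 28.07 kHz.
42.6 kHz > fs/2 = 28.07 kHz, folds to fs − 42.6 kHz = 13.54 kHz.
126.04 kHz mod fs = 13.76 kHz.
13.76 kHz ≤ fs/2 = 28.07 kHz, appears at 13.76 kHz.
195.74 kHz mod fs = 27.32 kHz.
27.32 kHz ≤ fs/2 = 28.07 kHz, appears at 27.32 kHz.
28.82 kHz > fs/2 = 28.07 kHz, folds to fs − 28.82 kHz = 27.32 kHz.
34.12 kHz > fs/2 = 28.07 kHz, folds to fs − 34.12 kHz = 22.02 kHz.
28.82 kHz and 195.74 kHz both map to 27.32 kHz.

27.32 kHz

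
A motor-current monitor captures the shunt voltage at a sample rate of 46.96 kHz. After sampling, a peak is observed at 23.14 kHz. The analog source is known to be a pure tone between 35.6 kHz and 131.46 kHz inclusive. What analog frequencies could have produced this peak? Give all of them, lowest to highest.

70.1 kHz, 70.78 kHz, 117.06 kHz, 117.74 kHz

Frequencies that alias to 23.14 kHz are k·fs ± 23.14 kHz for integer k ≥ 0.
k=0: 23.14 kHz.
k=1: 23.82 kHz, 70.1 kHz.
k=2: 70.78 kHz, 117.06 kHz.
k=3: 117.74 kHz, 164.02 kHz.
k=4: 164.7 kHz, 210.98 kHz.
Within [35.6 kHz, 131.46 kHz]: 70.1 kHz, 70.78 kHz, 117.06 kHz, 117.74 kHz.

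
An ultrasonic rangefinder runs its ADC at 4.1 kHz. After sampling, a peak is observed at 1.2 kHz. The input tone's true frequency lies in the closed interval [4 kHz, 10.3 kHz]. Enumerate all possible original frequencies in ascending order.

Frequencies that alias to 1.2 kHz are k·fs ± 1.2 kHz for integer k ≥ 0.
k=0: 1.2 kHz.
k=1: 2.9 kHz, 5.3 kHz.
k=2: 7 kHz, 9.4 kHz.
k=3: 11.1 kHz, 13.5 kHz.
Within [4 kHz, 10.3 kHz]: 5.3 kHz, 7 kHz, 9.4 kHz.

5.3 kHz, 7 kHz, 9.4 kHz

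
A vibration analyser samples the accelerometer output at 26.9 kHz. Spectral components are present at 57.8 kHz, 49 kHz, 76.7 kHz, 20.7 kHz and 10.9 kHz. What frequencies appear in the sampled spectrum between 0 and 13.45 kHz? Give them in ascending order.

fs/2 = 13.45 kHz.
57.8 kHz mod fs = 4 kHz.
4 kHz ≤ fs/2 = 13.45 kHz, appears at 4 kHz.
49 kHz mod fs = 22.1 kHz.
22.1 kHz > fs/2 = 13.45 kHz, folds to fs − 22.1 kHz = 4.8 kHz.
76.7 kHz mod fs = 22.9 kHz.
22.9 kHz > fs/2 = 13.45 kHz, folds to fs − 22.9 kHz = 4 kHz.
20.7 kHz > fs/2 = 13.45 kHz, folds to fs − 20.7 kHz = 6.2 kHz.
10.9 kHz ≤ fs/2 = 13.45 kHz, passes unchanged.
Distinct values: {4 kHz, 4.8 kHz, 6.2 kHz, 10.9 kHz}.

4 kHz, 4.8 kHz, 6.2 kHz, 10.9 kHz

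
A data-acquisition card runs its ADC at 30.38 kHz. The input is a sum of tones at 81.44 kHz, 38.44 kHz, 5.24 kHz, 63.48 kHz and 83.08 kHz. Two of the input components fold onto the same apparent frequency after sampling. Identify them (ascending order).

38.44 kHz, 83.08 kHz

fs/2 = 15.19 kHz.
81.44 kHz mod fs = 20.68 kHz.
20.68 kHz > fs/2 = 15.19 kHz, folds to fs − 20.68 kHz = 9.7 kHz.
38.44 kHz mod fs = 8.06 kHz.
8.06 kHz ≤ fs/2 = 15.19 kHz, appears at 8.06 kHz.
5.24 kHz ≤ fs/2 = 15.19 kHz, passes unchanged.
63.48 kHz mod fs = 2.72 kHz.
2.72 kHz ≤ fs/2 = 15.19 kHz, appears at 2.72 kHz.
83.08 kHz mod fs = 22.32 kHz.
22.32 kHz > fs/2 = 15.19 kHz, folds to fs − 22.32 kHz = 8.06 kHz.
38.44 kHz and 83.08 kHz both map to 8.06 kHz.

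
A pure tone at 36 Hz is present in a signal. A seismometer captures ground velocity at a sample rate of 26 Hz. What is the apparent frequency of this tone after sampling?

10 Hz

36 Hz mod fs = 10 Hz.
10 Hz ≤ fs/2 = 13 Hz, appears at 10 Hz.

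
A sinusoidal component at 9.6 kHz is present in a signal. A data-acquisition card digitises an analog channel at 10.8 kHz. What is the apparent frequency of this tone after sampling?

1.2 kHz

9.6 kHz > fs/2 = 5.4 kHz, folds to fs − 9.6 kHz = 1.2 kHz.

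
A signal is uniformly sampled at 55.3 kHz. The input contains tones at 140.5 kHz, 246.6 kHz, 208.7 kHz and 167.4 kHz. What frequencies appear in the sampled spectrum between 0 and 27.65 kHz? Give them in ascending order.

fs/2 = 27.65 kHz.
140.5 kHz mod fs = 29.9 kHz.
29.9 kHz > fs/2 = 27.65 kHz, folds to fs − 29.9 kHz = 25.4 kHz.
246.6 kHz mod fs = 25.4 kHz.
25.4 kHz ≤ fs/2 = 27.65 kHz, appears at 25.4 kHz.
208.7 kHz mod fs = 42.8 kHz.
42.8 kHz > fs/2 = 27.65 kHz, folds to fs − 42.8 kHz = 12.5 kHz.
167.4 kHz mod fs = 1.5 kHz.
1.5 kHz ≤ fs/2 = 27.65 kHz, appears at 1.5 kHz.
Distinct values: {1.5 kHz, 12.5 kHz, 25.4 kHz}.

1.5 kHz, 12.5 kHz, 25.4 kHz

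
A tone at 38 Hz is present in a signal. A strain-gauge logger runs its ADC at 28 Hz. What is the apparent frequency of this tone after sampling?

38 Hz mod fs = 10 Hz.
10 Hz ≤ fs/2 = 14 Hz, appears at 10 Hz.

10 Hz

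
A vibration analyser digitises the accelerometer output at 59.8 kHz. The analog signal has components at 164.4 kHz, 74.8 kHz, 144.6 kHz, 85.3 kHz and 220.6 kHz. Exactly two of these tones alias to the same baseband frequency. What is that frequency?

15 kHz

fs/2 = 29.9 kHz.
164.4 kHz mod fs = 44.8 kHz.
44.8 kHz > fs/2 = 29.9 kHz, folds to fs − 44.8 kHz = 15 kHz.
74.8 kHz mod fs = 15 kHz.
15 kHz ≤ fs/2 = 29.9 kHz, appears at 15 kHz.
144.6 kHz mod fs = 25 kHz.
25 kHz ≤ fs/2 = 29.9 kHz, appears at 25 kHz.
85.3 kHz mod fs = 25.5 kHz.
25.5 kHz ≤ fs/2 = 29.9 kHz, appears at 25.5 kHz.
220.6 kHz mod fs = 41.2 kHz.
41.2 kHz > fs/2 = 29.9 kHz, folds to fs − 41.2 kHz = 18.6 kHz.
74.8 kHz and 164.4 kHz both map to 15 kHz.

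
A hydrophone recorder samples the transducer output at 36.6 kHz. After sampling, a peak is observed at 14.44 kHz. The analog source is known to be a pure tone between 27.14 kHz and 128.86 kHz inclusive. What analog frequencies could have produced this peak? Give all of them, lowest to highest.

51.04 kHz, 58.76 kHz, 87.64 kHz, 95.36 kHz, 124.24 kHz

Frequencies that alias to 14.44 kHz are k·fs ± 14.44 kHz for integer k ≥ 0.
k=0: 14.44 kHz.
k=1: 22.16 kHz, 51.04 kHz.
k=2: 58.76 kHz, 87.64 kHz.
k=3: 95.36 kHz, 124.24 kHz.
k=4: 131.96 kHz, 160.84 kHz.
Within [27.14 kHz, 128.86 kHz]: 51.04 kHz, 58.76 kHz, 87.64 kHz, 95.36 kHz, 124.24 kHz.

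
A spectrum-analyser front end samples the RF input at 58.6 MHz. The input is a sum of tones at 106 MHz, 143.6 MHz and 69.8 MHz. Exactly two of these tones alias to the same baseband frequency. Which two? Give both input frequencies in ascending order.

69.8 MHz, 106 MHz

fs/2 = 29.3 MHz.
106 MHz mod fs = 47.4 MHz.
47.4 MHz > fs/2 = 29.3 MHz, folds to fs − 47.4 MHz = 11.2 MHz.
143.6 MHz mod fs = 26.4 MHz.
26.4 MHz ≤ fs/2 = 29.3 MHz, appears at 26.4 MHz.
69.8 MHz mod fs = 11.2 MHz.
11.2 MHz ≤ fs/2 = 29.3 MHz, appears at 11.2 MHz.
69.8 MHz and 106 MHz both map to 11.2 MHz.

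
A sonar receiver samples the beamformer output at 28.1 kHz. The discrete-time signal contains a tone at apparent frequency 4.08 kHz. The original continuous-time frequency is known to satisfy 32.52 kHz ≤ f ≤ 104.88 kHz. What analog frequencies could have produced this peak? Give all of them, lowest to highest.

Frequencies that alias to 4.08 kHz are k·fs ± 4.08 kHz for integer k ≥ 0.
k=0: 4.08 kHz.
k=1: 24.02 kHz, 32.18 kHz.
k=2: 52.12 kHz, 60.28 kHz.
k=3: 80.22 kHz, 88.38 kHz.
k=4: 108.32 kHz, 116.48 kHz.
Within [32.52 kHz, 104.88 kHz]: 52.12 kHz, 60.28 kHz, 80.22 kHz, 88.38 kHz.

52.12 kHz, 60.28 kHz, 80.22 kHz, 88.38 kHz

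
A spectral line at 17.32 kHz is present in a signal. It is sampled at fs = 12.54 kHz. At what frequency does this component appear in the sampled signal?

17.32 kHz mod fs = 4.78 kHz.
4.78 kHz ≤ fs/2 = 6.27 kHz, appears at 4.78 kHz.

4.78 kHz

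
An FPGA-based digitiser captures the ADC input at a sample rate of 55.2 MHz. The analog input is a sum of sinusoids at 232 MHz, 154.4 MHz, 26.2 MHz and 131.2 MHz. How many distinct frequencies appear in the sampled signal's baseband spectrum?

3

fs/2 = 27.6 MHz.
232 MHz mod fs = 11.2 MHz.
11.2 MHz ≤ fs/2 = 27.6 MHz, appears at 11.2 MHz.
154.4 MHz mod fs = 44 MHz.
44 MHz > fs/2 = 27.6 MHz, folds to fs − 44 MHz = 11.2 MHz.
26.2 MHz ≤ fs/2 = 27.6 MHz, passes unchanged.
131.2 MHz mod fs = 20.8 MHz.
20.8 MHz ≤ fs/2 = 27.6 MHz, appears at 20.8 MHz.
Distinct values: {11.2 MHz, 20.8 MHz, 26.2 MHz} → 3.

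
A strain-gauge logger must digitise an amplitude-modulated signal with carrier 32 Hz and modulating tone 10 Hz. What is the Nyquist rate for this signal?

84 Hz

AM sidebands sit at fc ± fm = 22 Hz and 42 Hz.
Highest-frequency component: 42 Hz.
Nyquist rate = 2 × 42 Hz = 84 Hz.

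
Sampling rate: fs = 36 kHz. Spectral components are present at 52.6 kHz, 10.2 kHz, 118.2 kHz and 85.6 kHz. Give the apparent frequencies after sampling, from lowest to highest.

fs/2 = 18 kHz.
52.6 kHz mod fs = 16.6 kHz.
16.6 kHz ≤ fs/2 = 18 kHz, appears at 16.6 kHz.
10.2 kHz ≤ fs/2 = 18 kHz, passes unchanged.
118.2 kHz mod fs = 10.2 kHz.
10.2 kHz ≤ fs/2 = 18 kHz, appears at 10.2 kHz.
85.6 kHz mod fs = 13.6 kHz.
13.6 kHz ≤ fs/2 = 18 kHz, appears at 13.6 kHz.
Distinct values: {10.2 kHz, 13.6 kHz, 16.6 kHz}.

10.2 kHz, 13.6 kHz, 16.6 kHz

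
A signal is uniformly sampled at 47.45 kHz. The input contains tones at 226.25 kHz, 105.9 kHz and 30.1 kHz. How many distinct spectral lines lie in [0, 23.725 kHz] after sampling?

2

fs/2 = 23.725 kHz.
226.25 kHz mod fs = 36.45 kHz.
36.45 kHz > fs/2 = 23.725 kHz, folds to fs − 36.45 kHz = 11 kHz.
105.9 kHz mod fs = 11 kHz.
11 kHz ≤ fs/2 = 23.725 kHz, appears at 11 kHz.
30.1 kHz > fs/2 = 23.725 kHz, folds to fs − 30.1 kHz = 17.35 kHz.
Distinct values: {11 kHz, 17.35 kHz} → 2.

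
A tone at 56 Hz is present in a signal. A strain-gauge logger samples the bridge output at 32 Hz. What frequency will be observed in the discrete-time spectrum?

8 Hz

56 Hz mod fs = 24 Hz.
24 Hz > fs/2 = 16 Hz, folds to fs − 24 Hz = 8 Hz.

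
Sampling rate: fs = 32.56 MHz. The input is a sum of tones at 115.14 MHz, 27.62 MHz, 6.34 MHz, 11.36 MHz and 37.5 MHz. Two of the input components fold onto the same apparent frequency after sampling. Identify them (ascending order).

fs/2 = 16.28 MHz.
115.14 MHz mod fs = 17.46 MHz.
17.46 MHz > fs/2 = 16.28 MHz, folds to fs − 17.46 MHz = 15.1 MHz.
27.62 MHz > fs/2 = 16.28 MHz, folds to fs − 27.62 MHz = 4.94 MHz.
6.34 MHz ≤ fs/2 = 16.28 MHz, passes unchanged.
11.36 MHz ≤ fs/2 = 16.28 MHz, passes unchanged.
37.5 MHz mod fs = 4.94 MHz.
4.94 MHz ≤ fs/2 = 16.28 MHz, appears at 4.94 MHz.
27.62 MHz and 37.5 MHz both map to 4.94 MHz.

27.62 MHz, 37.5 MHz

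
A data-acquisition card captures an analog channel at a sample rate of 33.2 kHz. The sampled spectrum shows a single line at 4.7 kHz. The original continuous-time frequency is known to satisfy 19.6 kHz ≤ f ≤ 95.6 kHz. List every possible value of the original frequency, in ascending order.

Frequencies that alias to 4.7 kHz are k·fs ± 4.7 kHz for integer k ≥ 0.
k=0: 4.7 kHz.
k=1: 28.5 kHz, 37.9 kHz.
k=2: 61.7 kHz, 71.1 kHz.
k=3: 94.9 kHz, 104.3 kHz.
k=4: 128.1 kHz, 137.5 kHz.
Within [19.6 kHz, 95.6 kHz]: 28.5 kHz, 37.9 kHz, 61.7 kHz, 71.1 kHz, 94.9 kHz.

28.5 kHz, 37.9 kHz, 61.7 kHz, 71.1 kHz, 94.9 kHz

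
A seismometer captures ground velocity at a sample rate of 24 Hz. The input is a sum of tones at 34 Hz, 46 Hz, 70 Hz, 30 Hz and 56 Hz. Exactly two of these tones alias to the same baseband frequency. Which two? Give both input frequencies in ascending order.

46 Hz, 70 Hz

fs/2 = 12 Hz.
34 Hz mod fs = 10 Hz.
10 Hz ≤ fs/2 = 12 Hz, appears at 10 Hz.
46 Hz mod fs = 22 Hz.
22 Hz > fs/2 = 12 Hz, folds to fs − 22 Hz = 2 Hz.
70 Hz mod fs = 22 Hz.
22 Hz > fs/2 = 12 Hz, folds to fs − 22 Hz = 2 Hz.
30 Hz mod fs = 6 Hz.
6 Hz ≤ fs/2 = 12 Hz, appears at 6 Hz.
56 Hz mod fs = 8 Hz.
8 Hz ≤ fs/2 = 12 Hz, appears at 8 Hz.
46 Hz and 70 Hz both map to 2 Hz.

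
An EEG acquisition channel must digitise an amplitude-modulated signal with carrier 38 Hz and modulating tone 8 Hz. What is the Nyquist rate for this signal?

92 Hz

AM sidebands sit at fc ± fm = 30 Hz and 46 Hz.
Highest-frequency component: 46 Hz.
Nyquist rate = 2 × 46 Hz = 92 Hz.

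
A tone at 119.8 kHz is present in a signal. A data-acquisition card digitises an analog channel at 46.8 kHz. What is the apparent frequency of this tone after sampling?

119.8 kHz mod fs = 26.2 kHz.
26.2 kHz > fs/2 = 23.4 kHz, folds to fs − 26.2 kHz = 20.6 kHz.

20.6 kHz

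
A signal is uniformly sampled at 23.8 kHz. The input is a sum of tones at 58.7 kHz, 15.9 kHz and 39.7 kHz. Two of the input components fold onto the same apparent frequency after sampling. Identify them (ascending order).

15.9 kHz, 39.7 kHz

fs/2 = 11.9 kHz.
58.7 kHz mod fs = 11.1 kHz.
11.1 kHz ≤ fs/2 = 11.9 kHz, appears at 11.1 kHz.
15.9 kHz > fs/2 = 11.9 kHz, folds to fs − 15.9 kHz = 7.9 kHz.
39.7 kHz mod fs = 15.9 kHz.
15.9 kHz > fs/2 = 11.9 kHz, folds to fs − 15.9 kHz = 7.9 kHz.
15.9 kHz and 39.7 kHz both map to 7.9 kHz.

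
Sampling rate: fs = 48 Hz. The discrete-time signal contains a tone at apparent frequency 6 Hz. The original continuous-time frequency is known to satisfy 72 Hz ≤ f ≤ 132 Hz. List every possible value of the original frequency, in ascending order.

90 Hz, 102 Hz

Frequencies that alias to 6 Hz are k·fs ± 6 Hz for integer k ≥ 0.
k=0: 6 Hz.
k=1: 42 Hz, 54 Hz.
k=2: 90 Hz, 102 Hz.
k=3: 138 Hz, 150 Hz.
Within [72 Hz, 132 Hz]: 90 Hz, 102 Hz.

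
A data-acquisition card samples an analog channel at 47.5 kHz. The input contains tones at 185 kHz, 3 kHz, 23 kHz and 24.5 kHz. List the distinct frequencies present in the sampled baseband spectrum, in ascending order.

fs/2 = 23.75 kHz.
185 kHz mod fs = 42.5 kHz.
42.5 kHz > fs/2 = 23.75 kHz, folds to fs − 42.5 kHz = 5 kHz.
3 kHz ≤ fs/2 = 23.75 kHz, passes unchanged.
23 kHz ≤ fs/2 = 23.75 kHz, passes unchanged.
24.5 kHz > fs/2 = 23.75 kHz, folds to fs − 24.5 kHz = 23 kHz.
Distinct values: {3 kHz, 5 kHz, 23 kHz}.

3 kHz, 5 kHz, 23 kHz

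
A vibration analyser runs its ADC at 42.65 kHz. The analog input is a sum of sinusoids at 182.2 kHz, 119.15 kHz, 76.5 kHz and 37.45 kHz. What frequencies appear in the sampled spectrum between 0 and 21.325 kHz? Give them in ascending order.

fs/2 = 21.325 kHz.
182.2 kHz mod fs = 11.6 kHz.
11.6 kHz ≤ fs/2 = 21.325 kHz, appears at 11.6 kHz.
119.15 kHz mod fs = 33.85 kHz.
33.85 kHz > fs/2 = 21.325 kHz, folds to fs − 33.85 kHz = 8.8 kHz.
76.5 kHz mod fs = 33.85 kHz.
33.85 kHz > fs/2 = 21.325 kHz, folds to fs − 33.85 kHz = 8.8 kHz.
37.45 kHz > fs/2 = 21.325 kHz, folds to fs − 37.45 kHz = 5.2 kHz.
Distinct values: {5.2 kHz, 8.8 kHz, 11.6 kHz}.

5.2 kHz, 8.8 kHz, 11.6 kHz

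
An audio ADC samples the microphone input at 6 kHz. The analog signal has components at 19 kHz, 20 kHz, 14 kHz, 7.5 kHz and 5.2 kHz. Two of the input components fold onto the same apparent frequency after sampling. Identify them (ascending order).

fs/2 = 3 kHz.
19 kHz mod fs = 1 kHz.
1 kHz ≤ fs/2 = 3 kHz, appears at 1 kHz.
20 kHz mod fs = 2 kHz.
2 kHz ≤ fs/2 = 3 kHz, appears at 2 kHz.
14 kHz mod fs = 2 kHz.
2 kHz ≤ fs/2 = 3 kHz, appears at 2 kHz.
7.5 kHz mod fs = 1.5 kHz.
1.5 kHz ≤ fs/2 = 3 kHz, appears at 1.5 kHz.
5.2 kHz > fs/2 = 3 kHz, folds to fs − 5.2 kHz = 0.8 kHz.
14 kHz and 20 kHz both map to 2 kHz.

14 kHz, 20 kHz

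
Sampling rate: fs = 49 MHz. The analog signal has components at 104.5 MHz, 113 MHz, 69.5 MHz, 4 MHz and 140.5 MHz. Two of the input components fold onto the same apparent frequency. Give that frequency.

fs/2 = 24.5 MHz.
104.5 MHz mod fs = 6.5 MHz.
6.5 MHz ≤ fs/2 = 24.5 MHz, appears at 6.5 MHz.
113 MHz mod fs = 15 MHz.
15 MHz ≤ fs/2 = 24.5 MHz, appears at 15 MHz.
69.5 MHz mod fs = 20.5 MHz.
20.5 MHz ≤ fs/2 = 24.5 MHz, appears at 20.5 MHz.
4 MHz ≤ fs/2 = 24.5 MHz, passes unchanged.
140.5 MHz mod fs = 42.5 MHz.
42.5 MHz > fs/2 = 24.5 MHz, folds to fs − 42.5 MHz = 6.5 MHz.
104.5 MHz and 140.5 MHz both map to 6.5 MHz.

6.5 MHz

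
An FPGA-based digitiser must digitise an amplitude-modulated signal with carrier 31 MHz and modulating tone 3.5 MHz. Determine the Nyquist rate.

AM sidebands sit at fc ± fm = 27.5 MHz and 34.5 MHz.
Highest-frequency component: 34.5 MHz.
Nyquist rate = 2 × 34.5 MHz = 69 MHz.

69 MHz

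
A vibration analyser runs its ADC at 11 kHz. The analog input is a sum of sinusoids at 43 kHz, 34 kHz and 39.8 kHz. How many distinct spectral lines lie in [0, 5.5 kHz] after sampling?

fs/2 = 5.5 kHz.
43 kHz mod fs = 10 kHz.
10 kHz > fs/2 = 5.5 kHz, folds to fs − 10 kHz = 1 kHz.
34 kHz mod fs = 1 kHz.
1 kHz ≤ fs/2 = 5.5 kHz, appears at 1 kHz.
39.8 kHz mod fs = 6.8 kHz.
6.8 kHz > fs/2 = 5.5 kHz, folds to fs − 6.8 kHz = 4.2 kHz.
Distinct values: {1 kHz, 4.2 kHz} → 2.

2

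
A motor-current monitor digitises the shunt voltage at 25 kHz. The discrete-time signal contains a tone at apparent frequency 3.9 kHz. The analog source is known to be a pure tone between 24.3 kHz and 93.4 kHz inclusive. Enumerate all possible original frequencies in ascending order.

Frequencies that alias to 3.9 kHz are k·fs ± 3.9 kHz for integer k ≥ 0.
k=0: 3.9 kHz.
k=1: 21.1 kHz, 28.9 kHz.
k=2: 46.1 kHz, 53.9 kHz.
k=3: 71.1 kHz, 78.9 kHz.
k=4: 96.1 kHz, 103.9 kHz.
Within [24.3 kHz, 93.4 kHz]: 28.9 kHz, 46.1 kHz, 53.9 kHz, 71.1 kHz, 78.9 kHz.

28.9 kHz, 46.1 kHz, 53.9 kHz, 71.1 kHz, 78.9 kHz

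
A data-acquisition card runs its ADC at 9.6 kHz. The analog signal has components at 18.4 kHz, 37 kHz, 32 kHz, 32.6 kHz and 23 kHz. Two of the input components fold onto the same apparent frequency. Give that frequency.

fs/2 = 4.8 kHz.
18.4 kHz mod fs = 8.8 kHz.
8.8 kHz > fs/2 = 4.8 kHz, folds to fs − 8.8 kHz = 0.8 kHz.
37 kHz mod fs = 8.2 kHz.
8.2 kHz > fs/2 = 4.8 kHz, folds to fs − 8.2 kHz = 1.4 kHz.
32 kHz mod fs = 3.2 kHz.
3.2 kHz ≤ fs/2 = 4.8 kHz, appears at 3.2 kHz.
32.6 kHz mod fs = 3.8 kHz.
3.8 kHz ≤ fs/2 = 4.8 kHz, appears at 3.8 kHz.
23 kHz mod fs = 3.8 kHz.
3.8 kHz ≤ fs/2 = 4.8 kHz, appears at 3.8 kHz.
23 kHz and 32.6 kHz both map to 3.8 kHz.

3.8 kHz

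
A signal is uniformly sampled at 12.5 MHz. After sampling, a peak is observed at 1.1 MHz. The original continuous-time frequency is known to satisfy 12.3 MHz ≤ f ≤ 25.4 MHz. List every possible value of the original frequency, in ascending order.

13.6 MHz, 23.9 MHz

Frequencies that alias to 1.1 MHz are k·fs ± 1.1 MHz for integer k ≥ 0.
k=0: 1.1 MHz.
k=1: 11.4 MHz, 13.6 MHz.
k=2: 23.9 MHz, 26.1 MHz.
k=3: 36.4 MHz, 38.6 MHz.
Within [12.3 MHz, 25.4 MHz]: 13.6 MHz, 23.9 MHz.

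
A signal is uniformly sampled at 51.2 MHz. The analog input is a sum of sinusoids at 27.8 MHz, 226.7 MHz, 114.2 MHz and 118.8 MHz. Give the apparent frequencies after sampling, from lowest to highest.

fs/2 = 25.6 MHz.
27.8 MHz > fs/2 = 25.6 MHz, folds to fs − 27.8 MHz = 23.4 MHz.
226.7 MHz mod fs = 21.9 MHz.
21.9 MHz ≤ fs/2 = 25.6 MHz, appears at 21.9 MHz.
114.2 MHz mod fs = 11.8 MHz.
11.8 MHz ≤ fs/2 = 25.6 MHz, appears at 11.8 MHz.
118.8 MHz mod fs = 16.4 MHz.
16.4 MHz ≤ fs/2 = 25.6 MHz, appears at 16.4 MHz.
Distinct values: {11.8 MHz, 16.4 MHz, 21.9 MHz, 23.4 MHz}.

11.8 MHz, 16.4 MHz, 21.9 MHz, 23.4 MHz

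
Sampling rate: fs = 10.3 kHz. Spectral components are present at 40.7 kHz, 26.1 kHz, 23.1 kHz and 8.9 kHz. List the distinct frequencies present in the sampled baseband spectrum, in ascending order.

0.5 kHz, 1.4 kHz, 2.5 kHz, 4.8 kHz

fs/2 = 5.15 kHz.
40.7 kHz mod fs = 9.8 kHz.
9.8 kHz > fs/2 = 5.15 kHz, folds to fs − 9.8 kHz = 0.5 kHz.
26.1 kHz mod fs = 5.5 kHz.
5.5 kHz > fs/2 = 5.15 kHz, folds to fs − 5.5 kHz = 4.8 kHz.
23.1 kHz mod fs = 2.5 kHz.
2.5 kHz ≤ fs/2 = 5.15 kHz, appears at 2.5 kHz.
8.9 kHz > fs/2 = 5.15 kHz, folds to fs − 8.9 kHz = 1.4 kHz.
Distinct values: {0.5 kHz, 1.4 kHz, 2.5 kHz, 4.8 kHz}.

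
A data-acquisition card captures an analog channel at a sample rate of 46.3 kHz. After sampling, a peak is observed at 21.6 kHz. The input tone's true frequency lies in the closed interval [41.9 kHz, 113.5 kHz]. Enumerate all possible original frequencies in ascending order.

Frequencies that alias to 21.6 kHz are k·fs ± 21.6 kHz for integer k ≥ 0.
k=0: 21.6 kHz.
k=1: 24.7 kHz, 67.9 kHz.
k=2: 71 kHz, 114.2 kHz.
k=3: 117.3 kHz, 160.5 kHz.
Within [41.9 kHz, 113.5 kHz]: 67.9 kHz, 71 kHz.

67.9 kHz, 71 kHz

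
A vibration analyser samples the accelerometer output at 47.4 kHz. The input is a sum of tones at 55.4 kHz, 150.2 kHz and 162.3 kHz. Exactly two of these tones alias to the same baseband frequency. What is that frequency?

fs/2 = 23.7 kHz.
55.4 kHz mod fs = 8 kHz.
8 kHz ≤ fs/2 = 23.7 kHz, appears at 8 kHz.
150.2 kHz mod fs = 8 kHz.
8 kHz ≤ fs/2 = 23.7 kHz, appears at 8 kHz.
162.3 kHz mod fs = 20.1 kHz.
20.1 kHz ≤ fs/2 = 23.7 kHz, appears at 20.1 kHz.
55.4 kHz and 150.2 kHz both map to 8 kHz.

8 kHz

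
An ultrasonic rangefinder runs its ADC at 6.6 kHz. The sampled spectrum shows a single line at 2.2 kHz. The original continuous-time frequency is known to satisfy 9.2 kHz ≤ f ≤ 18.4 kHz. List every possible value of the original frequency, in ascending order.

11 kHz, 15.4 kHz, 17.6 kHz

Frequencies that alias to 2.2 kHz are k·fs ± 2.2 kHz for integer k ≥ 0.
k=0: 2.2 kHz.
k=1: 4.4 kHz, 8.8 kHz.
k=2: 11 kHz, 15.4 kHz.
k=3: 17.6 kHz, 22 kHz.
k=4: 24.2 kHz, 28.6 kHz.
Within [9.2 kHz, 18.4 kHz]: 11 kHz, 15.4 kHz, 17.6 kHz.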